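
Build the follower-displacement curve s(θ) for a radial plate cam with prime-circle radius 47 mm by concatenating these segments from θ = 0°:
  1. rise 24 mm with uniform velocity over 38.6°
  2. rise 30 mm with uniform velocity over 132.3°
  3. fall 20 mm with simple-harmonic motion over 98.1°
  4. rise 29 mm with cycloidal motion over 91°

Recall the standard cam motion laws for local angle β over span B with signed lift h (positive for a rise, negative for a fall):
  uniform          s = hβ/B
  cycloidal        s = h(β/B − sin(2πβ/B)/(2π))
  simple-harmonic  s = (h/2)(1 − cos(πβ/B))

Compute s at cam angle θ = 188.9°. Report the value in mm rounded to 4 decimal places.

seg 1 [0°–38.6°] uniform, h=24: full span → s += 24 → s = 24.0000
seg 2 [38.6°–170.9°] uniform, h=30: full span → s += 30 → s = 54.0000
seg 3 [170.9°–269°] simple-harmonic, h=-20: θ=188.9° here. β=18, B=98.1. -20/2·(1 − cos(π·0.1835)) = -1.6159 → s = 52.3841

52.3841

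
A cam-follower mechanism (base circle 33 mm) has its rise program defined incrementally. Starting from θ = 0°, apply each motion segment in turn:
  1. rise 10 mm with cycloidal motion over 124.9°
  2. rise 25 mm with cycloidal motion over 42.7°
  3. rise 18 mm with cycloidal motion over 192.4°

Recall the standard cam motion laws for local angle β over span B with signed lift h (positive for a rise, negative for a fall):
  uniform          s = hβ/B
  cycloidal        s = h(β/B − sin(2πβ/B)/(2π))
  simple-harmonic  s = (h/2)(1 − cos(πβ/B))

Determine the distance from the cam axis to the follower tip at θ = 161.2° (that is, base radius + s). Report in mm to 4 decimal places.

seg 1 [0°–124.9°] cycloidal, h=10: full span → s += 10 → s = 10.0000
seg 2 [124.9°–167.6°] cycloidal, h=25: θ=161.2° here. β=36.3, B=42.7. 25·(0.8501 − sin(2π·0.8501)/(2π)) = 24.4702 → s = 34.4702
radial distance = base radius + s = 33 + 34.4702 = 67.4702

67.4702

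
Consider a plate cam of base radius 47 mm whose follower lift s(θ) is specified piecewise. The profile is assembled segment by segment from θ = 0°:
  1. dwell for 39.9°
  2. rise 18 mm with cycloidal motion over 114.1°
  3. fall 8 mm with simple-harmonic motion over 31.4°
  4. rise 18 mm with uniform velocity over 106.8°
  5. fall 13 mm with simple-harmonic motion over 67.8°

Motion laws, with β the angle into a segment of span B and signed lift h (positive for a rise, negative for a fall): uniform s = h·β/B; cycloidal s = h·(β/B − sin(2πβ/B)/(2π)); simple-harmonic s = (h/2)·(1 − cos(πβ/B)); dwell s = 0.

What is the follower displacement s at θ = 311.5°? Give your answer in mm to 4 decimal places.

seg 1 [0°–39.9°] dwell: s stays 0.0000
seg 2 [39.9°–154°] cycloidal, h=18: full span → s += 18 → s = 18.0000
seg 3 [154°–185.4°] simple-harmonic, h=-8: full span → s += -8 → s = 10.0000
seg 4 [185.4°–292.2°] uniform, h=18: full span → s += 18 → s = 28.0000
seg 5 [292.2°–360°] simple-harmonic, h=-13: θ=311.5° here. β=19.3, B=67.8. -13/2·(1 − cos(π·0.2847)) = -2.4305 → s = 25.5695

25.5695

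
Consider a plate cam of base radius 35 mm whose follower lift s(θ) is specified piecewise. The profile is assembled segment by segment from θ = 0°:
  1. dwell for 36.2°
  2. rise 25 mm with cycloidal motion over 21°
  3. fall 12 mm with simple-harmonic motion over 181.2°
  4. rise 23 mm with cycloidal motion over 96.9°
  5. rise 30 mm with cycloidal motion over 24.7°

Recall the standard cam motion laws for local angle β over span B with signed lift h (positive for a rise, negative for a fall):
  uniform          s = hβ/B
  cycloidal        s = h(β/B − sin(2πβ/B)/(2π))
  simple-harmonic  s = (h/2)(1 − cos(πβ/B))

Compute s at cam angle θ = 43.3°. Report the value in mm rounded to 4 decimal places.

seg 1 [0°–36.2°] dwell: s stays 0.0000
seg 2 [36.2°–57.2°] cycloidal, h=25: θ=43.3° here. β=7.1, B=21. 25·(0.3381 − sin(2π·0.3381)/(2π)) = 5.0676 → s = 5.0676

5.0676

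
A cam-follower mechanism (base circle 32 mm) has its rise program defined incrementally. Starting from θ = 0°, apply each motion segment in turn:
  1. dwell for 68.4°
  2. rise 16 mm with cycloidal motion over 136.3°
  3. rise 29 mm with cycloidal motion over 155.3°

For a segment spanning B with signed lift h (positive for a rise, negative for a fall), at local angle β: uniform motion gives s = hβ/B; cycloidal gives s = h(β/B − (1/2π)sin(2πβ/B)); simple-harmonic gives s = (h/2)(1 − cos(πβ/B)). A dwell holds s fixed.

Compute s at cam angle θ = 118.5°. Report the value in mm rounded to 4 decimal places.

seg 1 [0°–68.4°] dwell: s stays 0.0000
seg 2 [68.4°–204.7°] cycloidal, h=16: θ=118.5° here. β=50.1, B=136.3. 16·(0.3676 − sin(2π·0.3676)/(2π)) = 3.9985 → s = 3.9985

3.9985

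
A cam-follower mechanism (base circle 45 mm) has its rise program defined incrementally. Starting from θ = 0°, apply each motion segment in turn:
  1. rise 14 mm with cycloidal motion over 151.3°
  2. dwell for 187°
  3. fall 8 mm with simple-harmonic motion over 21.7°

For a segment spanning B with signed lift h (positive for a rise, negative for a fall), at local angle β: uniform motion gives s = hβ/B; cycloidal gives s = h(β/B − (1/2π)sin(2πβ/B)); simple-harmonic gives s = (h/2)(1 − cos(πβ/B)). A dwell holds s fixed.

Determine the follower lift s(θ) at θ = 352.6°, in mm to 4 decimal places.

seg 1 [0°–151.3°] cycloidal, h=14: full span → s += 14 → s = 14.0000
seg 2 [151.3°–338.3°] dwell: s stays 14.0000
seg 3 [338.3°–360°] simple-harmonic, h=-8: θ=352.6° here. β=14.3, B=21.7. -8/2·(1 − cos(π·0.6590)) = -5.9158 → s = 8.0842

8.0842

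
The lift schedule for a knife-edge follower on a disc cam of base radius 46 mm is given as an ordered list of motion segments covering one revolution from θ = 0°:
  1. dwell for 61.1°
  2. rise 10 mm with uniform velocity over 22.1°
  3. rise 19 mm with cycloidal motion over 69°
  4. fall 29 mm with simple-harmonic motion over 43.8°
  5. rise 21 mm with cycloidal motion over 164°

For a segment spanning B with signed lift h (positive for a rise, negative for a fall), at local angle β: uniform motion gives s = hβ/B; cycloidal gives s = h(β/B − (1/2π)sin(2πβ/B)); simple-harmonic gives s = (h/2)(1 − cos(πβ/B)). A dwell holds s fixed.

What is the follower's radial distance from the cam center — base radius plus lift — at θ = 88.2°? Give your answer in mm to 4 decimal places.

seg 1 [0°–61.1°] dwell: s stays 0.0000
seg 2 [61.1°–83.2°] uniform, h=10: full span → s += 10 → s = 10.0000
seg 3 [83.2°–152.2°] cycloidal, h=19: θ=88.2° here. β=5, B=69. 19·(0.0725 − sin(2π·0.0725)/(2π)) = 0.0471 → s = 10.0471
radial distance = base radius + s = 46 + 10.0471 = 56.0471

56.0471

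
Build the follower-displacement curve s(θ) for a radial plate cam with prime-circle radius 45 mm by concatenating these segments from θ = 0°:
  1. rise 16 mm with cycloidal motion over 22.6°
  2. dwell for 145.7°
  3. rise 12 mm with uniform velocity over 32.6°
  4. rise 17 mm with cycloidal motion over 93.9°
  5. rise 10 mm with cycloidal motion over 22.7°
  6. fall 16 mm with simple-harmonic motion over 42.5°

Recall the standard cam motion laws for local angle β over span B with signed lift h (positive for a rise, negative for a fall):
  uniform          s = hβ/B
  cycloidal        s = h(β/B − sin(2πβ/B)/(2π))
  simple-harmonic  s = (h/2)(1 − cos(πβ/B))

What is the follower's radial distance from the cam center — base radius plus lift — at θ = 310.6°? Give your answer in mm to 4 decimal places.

seg 1 [0°–22.6°] cycloidal, h=16: full span → s += 16 → s = 16.0000
seg 2 [22.6°–168.3°] dwell: s stays 16.0000
seg 3 [168.3°–200.9°] uniform, h=12: full span → s += 12 → s = 28.0000
seg 4 [200.9°–294.8°] cycloidal, h=17: full span → s += 17 → s = 45.0000
seg 5 [294.8°–317.5°] cycloidal, h=10: θ=310.6° here. β=15.8, B=22.7. 10·(0.6960 − sin(2π·0.6960)/(2π)) = 8.4613 → s = 53.4613
radial distance = base radius + s = 45 + 53.4613 = 98.4613

98.4613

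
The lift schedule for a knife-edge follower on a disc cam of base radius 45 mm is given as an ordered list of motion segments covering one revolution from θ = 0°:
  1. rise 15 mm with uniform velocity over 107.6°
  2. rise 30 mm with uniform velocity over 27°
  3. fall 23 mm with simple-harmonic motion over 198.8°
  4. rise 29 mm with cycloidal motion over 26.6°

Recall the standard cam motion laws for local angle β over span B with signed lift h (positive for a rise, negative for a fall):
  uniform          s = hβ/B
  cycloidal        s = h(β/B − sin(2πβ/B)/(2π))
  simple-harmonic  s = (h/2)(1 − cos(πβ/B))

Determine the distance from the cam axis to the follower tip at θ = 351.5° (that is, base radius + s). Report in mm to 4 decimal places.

seg 1 [0°–107.6°] uniform, h=15: full span → s += 15 → s = 15.0000
seg 2 [107.6°–134.6°] uniform, h=30: full span → s += 30 → s = 45.0000
seg 3 [134.6°–333.4°] simple-harmonic, h=-23: full span → s += -23 → s = 22.0000
seg 4 [333.4°–360°] cycloidal, h=29: θ=351.5° here. β=18.1, B=26.6. 29·(0.6805 − sin(2π·0.6805)/(2π)) = 23.9149 → s = 45.9149
radial distance = base radius + s = 45 + 45.9149 = 90.9149

90.9149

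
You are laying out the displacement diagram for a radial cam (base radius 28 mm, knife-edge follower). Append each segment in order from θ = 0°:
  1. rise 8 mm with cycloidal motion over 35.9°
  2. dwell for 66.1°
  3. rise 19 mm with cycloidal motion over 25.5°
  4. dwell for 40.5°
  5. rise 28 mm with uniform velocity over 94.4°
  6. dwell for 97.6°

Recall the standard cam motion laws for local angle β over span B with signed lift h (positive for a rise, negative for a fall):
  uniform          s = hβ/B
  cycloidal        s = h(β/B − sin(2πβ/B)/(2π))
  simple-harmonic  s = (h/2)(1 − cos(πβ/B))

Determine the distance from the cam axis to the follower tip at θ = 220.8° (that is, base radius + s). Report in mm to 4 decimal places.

seg 1 [0°–35.9°] cycloidal, h=8: full span → s += 8 → s = 8.0000
seg 2 [35.9°–102°] dwell: s stays 8.0000
seg 3 [102°–127.5°] cycloidal, h=19: full span → s += 19 → s = 27.0000
seg 4 [127.5°–168°] dwell: s stays 27.0000
seg 5 [168°–262.4°] uniform, h=28: θ=220.8° here. β=52.8, B=94.4. 28·52.8/94.4 = 15.6610 → s = 42.6610
radial distance = base radius + s = 28 + 42.6610 = 70.6610

70.6610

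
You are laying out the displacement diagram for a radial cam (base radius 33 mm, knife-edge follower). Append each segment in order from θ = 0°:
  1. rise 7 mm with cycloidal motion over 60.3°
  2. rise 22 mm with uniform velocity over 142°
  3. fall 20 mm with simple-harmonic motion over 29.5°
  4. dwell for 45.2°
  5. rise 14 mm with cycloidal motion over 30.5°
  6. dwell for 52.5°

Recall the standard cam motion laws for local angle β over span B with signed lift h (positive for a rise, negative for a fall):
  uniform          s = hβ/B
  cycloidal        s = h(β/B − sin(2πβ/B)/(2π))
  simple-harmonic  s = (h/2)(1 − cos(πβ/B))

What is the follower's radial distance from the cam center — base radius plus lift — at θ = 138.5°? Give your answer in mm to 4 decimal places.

seg 1 [0°–60.3°] cycloidal, h=7: full span → s += 7 → s = 7.0000
seg 2 [60.3°–202.3°] uniform, h=22: θ=138.5° here. β=78.2, B=142. 22·78.2/142 = 12.1155 → s = 19.1155
radial distance = base radius + s = 33 + 19.1155 = 52.1155

52.1155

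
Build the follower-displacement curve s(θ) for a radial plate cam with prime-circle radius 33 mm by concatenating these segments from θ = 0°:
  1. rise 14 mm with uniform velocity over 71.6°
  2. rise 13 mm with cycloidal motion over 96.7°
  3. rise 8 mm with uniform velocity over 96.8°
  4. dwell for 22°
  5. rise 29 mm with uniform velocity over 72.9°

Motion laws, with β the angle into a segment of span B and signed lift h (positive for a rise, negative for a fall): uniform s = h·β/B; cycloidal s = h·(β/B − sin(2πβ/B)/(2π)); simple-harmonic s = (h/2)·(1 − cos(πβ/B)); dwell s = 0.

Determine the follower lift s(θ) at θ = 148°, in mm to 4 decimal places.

seg 1 [0°–71.6°] uniform, h=14: full span → s += 14 → s = 14.0000
seg 2 [71.6°–168.3°] cycloidal, h=13: θ=148° here. β=76.4, B=96.7. 13·(0.7901 − sin(2π·0.7901)/(2π)) = 12.2747 → s = 26.2747

26.2747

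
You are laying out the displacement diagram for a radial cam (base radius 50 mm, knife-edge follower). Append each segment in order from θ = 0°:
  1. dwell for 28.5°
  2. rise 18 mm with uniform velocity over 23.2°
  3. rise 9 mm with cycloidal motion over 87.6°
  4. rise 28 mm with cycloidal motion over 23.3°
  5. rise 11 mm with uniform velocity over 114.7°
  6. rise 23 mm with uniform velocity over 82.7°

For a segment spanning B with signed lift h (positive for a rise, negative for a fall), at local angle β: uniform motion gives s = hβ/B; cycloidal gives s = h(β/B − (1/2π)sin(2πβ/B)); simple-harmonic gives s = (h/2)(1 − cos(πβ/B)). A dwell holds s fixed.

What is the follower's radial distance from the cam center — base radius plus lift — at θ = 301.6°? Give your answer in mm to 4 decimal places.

seg 1 [0°–28.5°] dwell: s stays 0.0000
seg 2 [28.5°–51.7°] uniform, h=18: full span → s += 18 → s = 18.0000
seg 3 [51.7°–139.3°] cycloidal, h=9: full span → s += 9 → s = 27.0000
seg 4 [139.3°–162.6°] cycloidal, h=28: full span → s += 28 → s = 55.0000
seg 5 [162.6°–277.3°] uniform, h=11: full span → s += 11 → s = 66.0000
seg 6 [277.3°–360°] uniform, h=23: θ=301.6° here. β=24.3, B=82.7. 23·24.3/82.7 = 6.7582 → s = 72.7582
radial distance = base radius + s = 50 + 72.7582 = 122.7582

122.7582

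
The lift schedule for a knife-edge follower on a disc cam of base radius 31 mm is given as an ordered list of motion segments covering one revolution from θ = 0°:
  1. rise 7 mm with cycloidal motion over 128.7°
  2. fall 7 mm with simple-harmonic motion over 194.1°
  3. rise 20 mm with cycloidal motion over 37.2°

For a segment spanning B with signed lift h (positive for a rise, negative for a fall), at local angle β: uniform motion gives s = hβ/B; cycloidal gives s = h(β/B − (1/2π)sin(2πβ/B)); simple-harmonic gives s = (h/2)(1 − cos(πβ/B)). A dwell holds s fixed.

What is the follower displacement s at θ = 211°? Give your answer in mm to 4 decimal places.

seg 1 [0°–128.7°] cycloidal, h=7: full span → s += 7 → s = 7.0000
seg 2 [128.7°–322.8°] simple-harmonic, h=-7: θ=211° here. β=82.3, B=194.1. -7/2·(1 − cos(π·0.4240)) = -2.6723 → s = 4.3277

4.3277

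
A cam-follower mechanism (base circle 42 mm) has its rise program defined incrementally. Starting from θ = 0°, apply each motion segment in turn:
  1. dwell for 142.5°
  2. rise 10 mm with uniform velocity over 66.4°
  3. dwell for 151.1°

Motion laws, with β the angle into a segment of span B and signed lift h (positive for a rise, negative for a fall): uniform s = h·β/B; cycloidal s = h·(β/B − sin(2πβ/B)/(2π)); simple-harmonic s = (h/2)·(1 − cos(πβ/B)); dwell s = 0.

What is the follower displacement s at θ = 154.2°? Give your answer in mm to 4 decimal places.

seg 1 [0°–142.5°] dwell: s stays 0.0000
seg 2 [142.5°–208.9°] uniform, h=10: θ=154.2° here. β=11.7, B=66.4. 10·11.7/66.4 = 1.7620 → s = 1.7620

1.7620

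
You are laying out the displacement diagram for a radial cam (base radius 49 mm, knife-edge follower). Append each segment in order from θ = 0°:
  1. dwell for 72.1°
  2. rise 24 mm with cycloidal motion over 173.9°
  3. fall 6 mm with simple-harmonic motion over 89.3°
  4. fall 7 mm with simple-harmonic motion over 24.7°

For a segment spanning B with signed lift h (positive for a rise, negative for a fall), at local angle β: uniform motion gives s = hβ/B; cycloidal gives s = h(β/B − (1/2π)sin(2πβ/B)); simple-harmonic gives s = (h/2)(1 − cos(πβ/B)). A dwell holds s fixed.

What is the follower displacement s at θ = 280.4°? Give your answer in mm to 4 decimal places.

seg 1 [0°–72.1°] dwell: s stays 0.0000
seg 2 [72.1°–246°] cycloidal, h=24: full span → s += 24 → s = 24.0000
seg 3 [246°–335.3°] simple-harmonic, h=-6: θ=280.4° here. β=34.4, B=89.3. -6/2·(1 − cos(π·0.3852)) = -1.9415 → s = 22.0585

22.0585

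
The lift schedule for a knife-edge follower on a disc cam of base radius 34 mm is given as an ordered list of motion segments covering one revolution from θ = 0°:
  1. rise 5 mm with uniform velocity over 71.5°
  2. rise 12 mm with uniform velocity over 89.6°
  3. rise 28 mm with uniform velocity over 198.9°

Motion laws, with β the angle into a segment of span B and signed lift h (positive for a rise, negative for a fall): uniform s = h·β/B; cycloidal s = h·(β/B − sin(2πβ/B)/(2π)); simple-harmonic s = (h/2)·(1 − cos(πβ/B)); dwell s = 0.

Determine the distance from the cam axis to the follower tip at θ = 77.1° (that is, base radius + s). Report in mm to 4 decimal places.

seg 1 [0°–71.5°] uniform, h=5: full span → s += 5 → s = 5.0000
seg 2 [71.5°–161.1°] uniform, h=12: θ=77.1° here. β=5.6, B=89.6. 12·5.6/89.6 = 0.7500 → s = 5.7500
radial distance = base radius + s = 34 + 5.7500 = 39.7500

39.7500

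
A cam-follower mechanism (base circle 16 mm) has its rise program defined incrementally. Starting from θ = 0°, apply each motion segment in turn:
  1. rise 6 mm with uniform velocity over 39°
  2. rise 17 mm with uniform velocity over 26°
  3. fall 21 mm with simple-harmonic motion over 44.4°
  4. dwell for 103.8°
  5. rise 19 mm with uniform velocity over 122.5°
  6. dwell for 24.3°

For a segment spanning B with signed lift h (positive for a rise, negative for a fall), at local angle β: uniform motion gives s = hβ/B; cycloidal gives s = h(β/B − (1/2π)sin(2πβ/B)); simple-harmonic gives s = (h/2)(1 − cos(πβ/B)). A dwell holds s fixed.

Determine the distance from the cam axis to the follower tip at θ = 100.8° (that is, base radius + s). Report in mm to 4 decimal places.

seg 1 [0°–39°] uniform, h=6: full span → s += 6 → s = 6.0000
seg 2 [39°–65°] uniform, h=17: full span → s += 17 → s = 23.0000
seg 3 [65°–109.4°] simple-harmonic, h=-21: θ=100.8° here. β=35.8, B=44.4. -21/2·(1 − cos(π·0.8063)) = -19.1153 → s = 3.8847
radial distance = base radius + s = 16 + 3.8847 = 19.8847

19.8847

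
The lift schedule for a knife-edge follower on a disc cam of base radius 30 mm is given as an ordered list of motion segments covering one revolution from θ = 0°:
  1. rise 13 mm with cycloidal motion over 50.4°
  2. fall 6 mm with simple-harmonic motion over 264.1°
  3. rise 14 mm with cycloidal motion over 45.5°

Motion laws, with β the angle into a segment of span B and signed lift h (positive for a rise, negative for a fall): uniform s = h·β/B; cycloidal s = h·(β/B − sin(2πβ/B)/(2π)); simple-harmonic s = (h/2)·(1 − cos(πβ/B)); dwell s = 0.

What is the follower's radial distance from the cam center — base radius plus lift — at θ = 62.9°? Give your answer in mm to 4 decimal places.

seg 1 [0°–50.4°] cycloidal, h=13: full span → s += 13 → s = 13.0000
seg 2 [50.4°–314.5°] simple-harmonic, h=-6: θ=62.9° here. β=12.5, B=264.1. -6/2·(1 − cos(π·0.0473)) = -0.0331 → s = 12.9669
radial distance = base radius + s = 30 + 12.9669 = 42.9669

42.9669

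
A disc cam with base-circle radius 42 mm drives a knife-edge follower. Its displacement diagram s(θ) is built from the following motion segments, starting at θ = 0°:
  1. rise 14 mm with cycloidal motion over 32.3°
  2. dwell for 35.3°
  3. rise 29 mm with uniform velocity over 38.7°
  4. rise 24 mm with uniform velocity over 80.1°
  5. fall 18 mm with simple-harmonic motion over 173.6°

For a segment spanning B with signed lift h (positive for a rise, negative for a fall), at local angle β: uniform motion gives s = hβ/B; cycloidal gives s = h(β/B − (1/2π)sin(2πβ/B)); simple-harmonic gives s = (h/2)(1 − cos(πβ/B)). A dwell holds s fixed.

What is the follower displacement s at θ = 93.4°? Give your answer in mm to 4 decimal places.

seg 1 [0°–32.3°] cycloidal, h=14: full span → s += 14 → s = 14.0000
seg 2 [32.3°–67.6°] dwell: s stays 14.0000
seg 3 [67.6°–106.3°] uniform, h=29: θ=93.4° here. β=25.8, B=38.7. 29·25.8/38.7 = 19.3333 → s = 33.3333

33.3333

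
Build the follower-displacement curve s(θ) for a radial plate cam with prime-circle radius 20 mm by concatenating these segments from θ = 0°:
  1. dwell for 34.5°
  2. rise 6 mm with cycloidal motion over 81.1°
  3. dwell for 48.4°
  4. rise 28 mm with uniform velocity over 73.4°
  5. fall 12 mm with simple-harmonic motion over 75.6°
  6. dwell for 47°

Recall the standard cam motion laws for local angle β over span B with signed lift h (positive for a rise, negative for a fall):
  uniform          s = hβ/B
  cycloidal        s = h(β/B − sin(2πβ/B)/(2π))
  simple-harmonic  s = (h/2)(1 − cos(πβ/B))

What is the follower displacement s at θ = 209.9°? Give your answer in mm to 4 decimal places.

seg 1 [0°–34.5°] dwell: s stays 0.0000
seg 2 [34.5°–115.6°] cycloidal, h=6: full span → s += 6 → s = 6.0000
seg 3 [115.6°–164°] dwell: s stays 6.0000
seg 4 [164°–237.4°] uniform, h=28: θ=209.9° here. β=45.9, B=73.4. 28·45.9/73.4 = 17.5095 → s = 23.5095

23.5095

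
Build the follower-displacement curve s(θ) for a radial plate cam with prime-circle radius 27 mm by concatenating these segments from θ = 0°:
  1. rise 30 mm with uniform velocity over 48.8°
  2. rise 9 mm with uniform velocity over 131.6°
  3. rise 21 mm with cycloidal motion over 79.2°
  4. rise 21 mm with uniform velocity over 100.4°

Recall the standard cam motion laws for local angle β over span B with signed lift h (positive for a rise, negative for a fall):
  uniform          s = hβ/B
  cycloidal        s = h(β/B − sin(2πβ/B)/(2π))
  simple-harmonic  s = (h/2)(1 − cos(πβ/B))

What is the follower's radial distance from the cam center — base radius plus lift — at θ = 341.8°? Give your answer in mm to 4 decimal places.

seg 1 [0°–48.8°] uniform, h=30: full span → s += 30 → s = 30.0000
seg 2 [48.8°–180.4°] uniform, h=9: full span → s += 9 → s = 39.0000
seg 3 [180.4°–259.6°] cycloidal, h=21: full span → s += 21 → s = 60.0000
seg 4 [259.6°–360°] uniform, h=21: θ=341.8° here. β=82.2, B=100.4. 21·82.2/100.4 = 17.1932 → s = 77.1932
radial distance = base radius + s = 27 + 77.1932 = 104.1932

104.1932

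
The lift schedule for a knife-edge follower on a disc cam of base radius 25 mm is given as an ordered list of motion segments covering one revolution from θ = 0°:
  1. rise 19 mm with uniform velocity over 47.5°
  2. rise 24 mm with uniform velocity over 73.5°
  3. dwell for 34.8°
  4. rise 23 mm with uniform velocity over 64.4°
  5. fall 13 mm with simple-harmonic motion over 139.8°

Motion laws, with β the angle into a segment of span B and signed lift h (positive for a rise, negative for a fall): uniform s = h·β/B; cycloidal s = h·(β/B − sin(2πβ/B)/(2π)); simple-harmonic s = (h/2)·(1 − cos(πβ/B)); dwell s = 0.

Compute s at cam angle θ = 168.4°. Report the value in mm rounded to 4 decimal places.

seg 1 [0°–47.5°] uniform, h=19: full span → s += 19 → s = 19.0000
seg 2 [47.5°–121°] uniform, h=24: full span → s += 24 → s = 43.0000
seg 3 [121°–155.8°] dwell: s stays 43.0000
seg 4 [155.8°–220.2°] uniform, h=23: θ=168.4° here. β=12.6, B=64.4. 23·12.6/64.4 = 4.5000 → s = 47.5000

47.5000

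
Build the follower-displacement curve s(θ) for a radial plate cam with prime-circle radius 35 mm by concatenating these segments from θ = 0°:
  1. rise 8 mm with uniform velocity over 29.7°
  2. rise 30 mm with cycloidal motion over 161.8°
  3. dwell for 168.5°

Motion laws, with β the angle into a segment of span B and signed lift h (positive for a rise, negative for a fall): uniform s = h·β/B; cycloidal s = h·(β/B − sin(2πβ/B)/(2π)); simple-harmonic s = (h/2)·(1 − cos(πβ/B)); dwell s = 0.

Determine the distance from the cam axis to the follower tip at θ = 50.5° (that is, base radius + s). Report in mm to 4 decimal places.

seg 1 [0°–29.7°] uniform, h=8: full span → s += 8 → s = 8.0000
seg 2 [29.7°–191.5°] cycloidal, h=30: θ=50.5° here. β=20.8, B=161.8. 30·(0.1286 − sin(2π·0.1286)/(2π)) = 0.4059 → s = 8.4059
radial distance = base radius + s = 35 + 8.4059 = 43.4059

43.4059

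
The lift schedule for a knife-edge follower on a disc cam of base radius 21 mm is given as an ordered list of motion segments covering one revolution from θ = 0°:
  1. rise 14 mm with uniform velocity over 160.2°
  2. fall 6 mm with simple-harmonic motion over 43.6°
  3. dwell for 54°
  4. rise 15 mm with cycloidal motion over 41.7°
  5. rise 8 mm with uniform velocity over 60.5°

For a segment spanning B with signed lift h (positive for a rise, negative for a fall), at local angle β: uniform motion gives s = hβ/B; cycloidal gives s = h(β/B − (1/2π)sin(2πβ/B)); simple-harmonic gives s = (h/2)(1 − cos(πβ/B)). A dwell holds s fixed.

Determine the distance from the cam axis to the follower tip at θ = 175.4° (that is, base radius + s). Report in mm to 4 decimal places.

seg 1 [0°–160.2°] uniform, h=14: full span → s += 14 → s = 14.0000
seg 2 [160.2°–203.8°] simple-harmonic, h=-6: θ=175.4° here. β=15.2, B=43.6. -6/2·(1 − cos(π·0.3486)) = -1.6265 → s = 12.3735
radial distance = base radius + s = 21 + 12.3735 = 33.3735

33.3735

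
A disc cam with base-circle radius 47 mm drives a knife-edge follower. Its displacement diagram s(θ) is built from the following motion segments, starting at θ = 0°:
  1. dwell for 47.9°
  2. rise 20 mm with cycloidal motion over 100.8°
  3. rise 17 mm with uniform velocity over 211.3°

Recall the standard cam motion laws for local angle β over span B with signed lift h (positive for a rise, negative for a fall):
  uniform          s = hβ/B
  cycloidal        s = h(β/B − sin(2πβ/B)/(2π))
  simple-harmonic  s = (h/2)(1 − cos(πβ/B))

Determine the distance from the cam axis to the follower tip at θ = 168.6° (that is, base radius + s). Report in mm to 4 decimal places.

seg 1 [0°–47.9°] dwell: s stays 0.0000
seg 2 [47.9°–148.7°] cycloidal, h=20: full span → s += 20 → s = 20.0000
seg 3 [148.7°–360°] uniform, h=17: θ=168.6° here. β=19.9, B=211.3. 17·19.9/211.3 = 1.6010 → s = 21.6010
radial distance = base radius + s = 47 + 21.6010 = 68.6010

68.6010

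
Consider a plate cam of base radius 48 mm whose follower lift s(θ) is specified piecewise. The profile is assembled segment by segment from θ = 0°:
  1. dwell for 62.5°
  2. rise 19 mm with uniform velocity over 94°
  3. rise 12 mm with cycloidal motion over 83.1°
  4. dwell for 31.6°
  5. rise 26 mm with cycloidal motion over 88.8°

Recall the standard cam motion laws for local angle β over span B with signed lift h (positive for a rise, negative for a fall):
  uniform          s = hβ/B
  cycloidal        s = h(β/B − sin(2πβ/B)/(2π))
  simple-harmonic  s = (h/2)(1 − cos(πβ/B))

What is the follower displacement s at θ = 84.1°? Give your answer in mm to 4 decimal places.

seg 1 [0°–62.5°] dwell: s stays 0.0000
seg 2 [62.5°–156.5°] uniform, h=19: θ=84.1° here. β=21.6, B=94. 19·21.6/94 = 4.3660 → s = 4.3660

4.3660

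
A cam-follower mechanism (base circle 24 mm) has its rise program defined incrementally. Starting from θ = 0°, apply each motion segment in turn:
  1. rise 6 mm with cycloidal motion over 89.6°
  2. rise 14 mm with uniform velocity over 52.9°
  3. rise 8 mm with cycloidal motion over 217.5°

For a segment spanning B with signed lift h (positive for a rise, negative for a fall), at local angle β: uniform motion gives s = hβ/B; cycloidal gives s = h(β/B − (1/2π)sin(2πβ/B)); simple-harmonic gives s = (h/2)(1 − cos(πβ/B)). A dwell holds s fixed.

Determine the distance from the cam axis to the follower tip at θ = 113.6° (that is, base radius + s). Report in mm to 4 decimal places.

seg 1 [0°–89.6°] cycloidal, h=6: full span → s += 6 → s = 6.0000
seg 2 [89.6°–142.5°] uniform, h=14: θ=113.6° here. β=24, B=52.9. 14·24/52.9 = 6.3516 → s = 12.3516
radial distance = base radius + s = 24 + 12.3516 = 36.3516

36.3516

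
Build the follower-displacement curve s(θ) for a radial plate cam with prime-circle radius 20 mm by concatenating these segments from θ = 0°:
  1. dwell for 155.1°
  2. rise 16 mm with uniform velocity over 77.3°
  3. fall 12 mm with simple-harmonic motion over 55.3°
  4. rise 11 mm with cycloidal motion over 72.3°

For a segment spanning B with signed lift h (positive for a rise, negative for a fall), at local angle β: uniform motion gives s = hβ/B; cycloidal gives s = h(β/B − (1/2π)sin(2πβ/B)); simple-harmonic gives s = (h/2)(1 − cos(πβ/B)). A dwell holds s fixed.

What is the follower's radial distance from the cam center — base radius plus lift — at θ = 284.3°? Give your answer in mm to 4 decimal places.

seg 1 [0°–155.1°] dwell: s stays 0.0000
seg 2 [155.1°–232.4°] uniform, h=16: full span → s += 16 → s = 16.0000
seg 3 [232.4°–287.7°] simple-harmonic, h=-12: θ=284.3° here. β=51.9, B=55.3. -12/2·(1 − cos(π·0.9385)) = -11.8884 → s = 4.1116
radial distance = base radius + s = 20 + 4.1116 = 24.1116

24.1116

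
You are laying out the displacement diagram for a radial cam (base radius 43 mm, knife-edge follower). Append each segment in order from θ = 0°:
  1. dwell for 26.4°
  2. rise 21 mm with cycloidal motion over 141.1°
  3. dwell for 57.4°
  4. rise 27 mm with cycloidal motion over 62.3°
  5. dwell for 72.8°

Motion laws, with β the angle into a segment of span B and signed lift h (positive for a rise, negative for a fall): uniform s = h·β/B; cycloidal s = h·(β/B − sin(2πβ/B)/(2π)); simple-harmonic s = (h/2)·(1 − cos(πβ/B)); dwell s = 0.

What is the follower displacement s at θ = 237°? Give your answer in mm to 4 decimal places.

seg 1 [0°–26.4°] dwell: s stays 0.0000
seg 2 [26.4°–167.5°] cycloidal, h=21: full span → s += 21 → s = 21.0000
seg 3 [167.5°–224.9°] dwell: s stays 21.0000
seg 4 [224.9°–287.2°] cycloidal, h=27: θ=237° here. β=12.1, B=62.3. 27·(0.1942 − sin(2π·0.1942)/(2π)) = 1.2080 → s = 22.2080

22.2080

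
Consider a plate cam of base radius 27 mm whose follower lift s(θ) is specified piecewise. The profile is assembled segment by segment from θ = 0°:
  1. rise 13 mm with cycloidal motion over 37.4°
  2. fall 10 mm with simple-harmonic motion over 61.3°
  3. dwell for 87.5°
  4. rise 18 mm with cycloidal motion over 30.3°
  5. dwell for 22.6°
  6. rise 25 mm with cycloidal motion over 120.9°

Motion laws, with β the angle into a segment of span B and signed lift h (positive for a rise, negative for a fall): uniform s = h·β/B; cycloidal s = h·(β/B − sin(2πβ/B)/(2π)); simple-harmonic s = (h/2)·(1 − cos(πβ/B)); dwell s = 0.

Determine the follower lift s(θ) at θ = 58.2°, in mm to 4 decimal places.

seg 1 [0°–37.4°] cycloidal, h=13: full span → s += 13 → s = 13.0000
seg 2 [37.4°–98.7°] simple-harmonic, h=-10: θ=58.2° here. β=20.8, B=61.3. -10/2·(1 − cos(π·0.3393)) = -2.5818 → s = 10.4182

10.4182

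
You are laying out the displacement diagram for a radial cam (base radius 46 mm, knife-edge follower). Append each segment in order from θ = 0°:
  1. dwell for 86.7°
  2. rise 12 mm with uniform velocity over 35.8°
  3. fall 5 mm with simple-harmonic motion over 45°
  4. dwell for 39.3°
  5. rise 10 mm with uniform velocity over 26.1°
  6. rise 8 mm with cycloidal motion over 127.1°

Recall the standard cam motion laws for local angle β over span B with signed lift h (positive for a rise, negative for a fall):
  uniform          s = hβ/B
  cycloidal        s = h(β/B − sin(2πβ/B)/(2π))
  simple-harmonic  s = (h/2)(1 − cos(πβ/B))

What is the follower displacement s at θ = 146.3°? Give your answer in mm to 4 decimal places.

seg 1 [0°–86.7°] dwell: s stays 0.0000
seg 2 [86.7°–122.5°] uniform, h=12: full span → s += 12 → s = 12.0000
seg 3 [122.5°–167.5°] simple-harmonic, h=-5: θ=146.3° here. β=23.8, B=45. -5/2·(1 − cos(π·0.5289)) = -2.7266 → s = 9.2734

9.2734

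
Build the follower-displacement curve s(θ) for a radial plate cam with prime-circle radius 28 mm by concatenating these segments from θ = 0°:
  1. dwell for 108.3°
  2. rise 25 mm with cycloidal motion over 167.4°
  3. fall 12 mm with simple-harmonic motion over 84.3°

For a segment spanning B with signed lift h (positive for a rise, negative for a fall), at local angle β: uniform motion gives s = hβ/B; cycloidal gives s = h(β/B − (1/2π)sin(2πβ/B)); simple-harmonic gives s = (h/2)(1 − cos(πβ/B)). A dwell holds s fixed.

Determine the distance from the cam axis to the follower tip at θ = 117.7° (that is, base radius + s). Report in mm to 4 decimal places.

seg 1 [0°–108.3°] dwell: s stays 0.0000
seg 2 [108.3°–275.7°] cycloidal, h=25: θ=117.7° here. β=9.4, B=167.4. 25·(0.0562 − sin(2π·0.0562)/(2π)) = 0.0289 → s = 0.0289
radial distance = base radius + s = 28 + 0.0289 = 28.0289

28.0289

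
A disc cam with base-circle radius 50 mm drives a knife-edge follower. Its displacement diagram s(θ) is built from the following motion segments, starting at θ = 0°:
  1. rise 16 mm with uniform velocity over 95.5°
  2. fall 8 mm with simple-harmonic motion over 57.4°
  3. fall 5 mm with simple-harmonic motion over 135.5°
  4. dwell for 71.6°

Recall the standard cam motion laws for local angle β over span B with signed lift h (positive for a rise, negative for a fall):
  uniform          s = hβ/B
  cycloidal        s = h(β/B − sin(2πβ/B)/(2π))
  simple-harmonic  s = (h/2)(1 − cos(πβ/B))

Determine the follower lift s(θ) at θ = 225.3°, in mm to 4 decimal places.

seg 1 [0°–95.5°] uniform, h=16: full span → s += 16 → s = 16.0000
seg 2 [95.5°–152.9°] simple-harmonic, h=-8: full span → s += -8 → s = 8.0000
seg 3 [152.9°–288.4°] simple-harmonic, h=-5: θ=225.3° here. β=72.4, B=135.5. -5/2·(1 − cos(π·0.5343)) = -2.7690 → s = 5.2310

5.2310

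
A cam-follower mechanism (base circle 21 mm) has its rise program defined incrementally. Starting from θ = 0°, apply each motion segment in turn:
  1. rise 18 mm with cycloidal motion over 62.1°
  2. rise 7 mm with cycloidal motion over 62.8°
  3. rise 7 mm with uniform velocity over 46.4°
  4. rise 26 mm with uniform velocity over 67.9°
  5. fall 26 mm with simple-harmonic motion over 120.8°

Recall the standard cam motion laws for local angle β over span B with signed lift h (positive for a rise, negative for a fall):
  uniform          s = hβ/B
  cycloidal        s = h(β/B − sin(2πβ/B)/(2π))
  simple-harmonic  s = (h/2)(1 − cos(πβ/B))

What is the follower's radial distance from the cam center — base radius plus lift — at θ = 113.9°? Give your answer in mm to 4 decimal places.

seg 1 [0°–62.1°] cycloidal, h=18: full span → s += 18 → s = 18.0000
seg 2 [62.1°–124.9°] cycloidal, h=7: θ=113.9° here. β=51.8, B=62.8. 7·(0.8248 − sin(2π·0.8248)/(2π)) = 6.7670 → s = 24.7670
radial distance = base radius + s = 21 + 24.7670 = 45.7670

45.7670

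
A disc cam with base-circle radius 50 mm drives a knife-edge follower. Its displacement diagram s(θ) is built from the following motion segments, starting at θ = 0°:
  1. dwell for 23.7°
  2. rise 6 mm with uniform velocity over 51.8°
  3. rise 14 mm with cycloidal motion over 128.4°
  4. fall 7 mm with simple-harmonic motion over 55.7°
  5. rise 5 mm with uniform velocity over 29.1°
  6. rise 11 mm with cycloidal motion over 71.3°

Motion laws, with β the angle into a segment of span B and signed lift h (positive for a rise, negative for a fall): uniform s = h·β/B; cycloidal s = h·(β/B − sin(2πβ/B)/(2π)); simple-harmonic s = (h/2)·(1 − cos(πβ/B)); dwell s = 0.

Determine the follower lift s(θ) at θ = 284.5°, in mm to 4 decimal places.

seg 1 [0°–23.7°] dwell: s stays 0.0000
seg 2 [23.7°–75.5°] uniform, h=6: full span → s += 6 → s = 6.0000
seg 3 [75.5°–203.9°] cycloidal, h=14: full span → s += 14 → s = 20.0000
seg 4 [203.9°–259.6°] simple-harmonic, h=-7: full span → s += -7 → s = 13.0000
seg 5 [259.6°–288.7°] uniform, h=5: θ=284.5° here. β=24.9, B=29.1. 5·24.9/29.1 = 4.2784 → s = 17.2784

17.2784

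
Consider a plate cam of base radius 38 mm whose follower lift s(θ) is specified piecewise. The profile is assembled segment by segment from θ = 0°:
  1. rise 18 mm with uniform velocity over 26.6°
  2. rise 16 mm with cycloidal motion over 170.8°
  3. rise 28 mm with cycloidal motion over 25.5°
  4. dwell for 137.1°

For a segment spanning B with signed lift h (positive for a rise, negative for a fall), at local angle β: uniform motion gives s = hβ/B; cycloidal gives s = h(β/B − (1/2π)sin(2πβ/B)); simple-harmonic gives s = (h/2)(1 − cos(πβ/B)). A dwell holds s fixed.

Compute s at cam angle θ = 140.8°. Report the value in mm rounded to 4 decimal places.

seg 1 [0°–26.6°] uniform, h=18: full span → s += 18 → s = 18.0000
seg 2 [26.6°–197.4°] cycloidal, h=16: θ=140.8° here. β=114.2, B=170.8. 16·(0.6686 − sin(2π·0.6686)/(2π)) = 12.9187 → s = 30.9187

30.9187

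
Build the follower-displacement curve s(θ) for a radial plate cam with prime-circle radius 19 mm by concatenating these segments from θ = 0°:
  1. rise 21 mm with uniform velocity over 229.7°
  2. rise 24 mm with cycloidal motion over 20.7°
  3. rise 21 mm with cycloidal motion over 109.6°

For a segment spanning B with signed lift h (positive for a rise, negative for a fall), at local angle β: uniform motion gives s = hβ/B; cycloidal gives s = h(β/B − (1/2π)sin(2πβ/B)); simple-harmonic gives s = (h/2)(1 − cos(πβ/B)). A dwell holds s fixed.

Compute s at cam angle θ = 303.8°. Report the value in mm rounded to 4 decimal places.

seg 1 [0°–229.7°] uniform, h=21: full span → s += 21 → s = 21.0000
seg 2 [229.7°–250.4°] cycloidal, h=24: full span → s += 24 → s = 45.0000
seg 3 [250.4°–360°] cycloidal, h=21: θ=303.8° here. β=53.4, B=109.6. 21·(0.4872 − sin(2π·0.4872)/(2π)) = 9.9638 → s = 54.9638

54.9638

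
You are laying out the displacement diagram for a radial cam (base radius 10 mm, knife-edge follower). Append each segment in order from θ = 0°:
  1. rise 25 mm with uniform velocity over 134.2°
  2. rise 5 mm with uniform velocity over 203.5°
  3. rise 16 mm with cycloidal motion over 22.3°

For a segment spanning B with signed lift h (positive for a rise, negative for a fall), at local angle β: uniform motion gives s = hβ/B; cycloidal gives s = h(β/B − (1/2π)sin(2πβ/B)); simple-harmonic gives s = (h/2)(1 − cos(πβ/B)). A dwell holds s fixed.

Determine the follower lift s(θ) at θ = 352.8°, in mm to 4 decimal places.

seg 1 [0°–134.2°] uniform, h=25: full span → s += 25 → s = 25.0000
seg 2 [134.2°–337.7°] uniform, h=5: full span → s += 5 → s = 30.0000
seg 3 [337.7°–360°] cycloidal, h=16: θ=352.8° here. β=15.1, B=22.3. 16·(0.6771 − sin(2π·0.6771)/(2π)) = 13.1183 → s = 43.1183

43.1183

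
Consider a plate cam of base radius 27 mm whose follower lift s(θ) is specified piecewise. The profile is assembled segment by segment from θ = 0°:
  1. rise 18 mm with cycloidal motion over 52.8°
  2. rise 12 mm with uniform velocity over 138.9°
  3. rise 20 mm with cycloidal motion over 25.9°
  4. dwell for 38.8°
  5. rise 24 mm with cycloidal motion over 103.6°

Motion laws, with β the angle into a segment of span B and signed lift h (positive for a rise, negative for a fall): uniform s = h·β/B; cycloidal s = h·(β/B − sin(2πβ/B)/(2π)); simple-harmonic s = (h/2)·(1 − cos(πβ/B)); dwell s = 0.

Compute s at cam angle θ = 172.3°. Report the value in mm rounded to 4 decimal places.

seg 1 [0°–52.8°] cycloidal, h=18: full span → s += 18 → s = 18.0000
seg 2 [52.8°–191.7°] uniform, h=12: θ=172.3° here. β=119.5, B=138.9. 12·119.5/138.9 = 10.3240 → s = 28.3240

28.3240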